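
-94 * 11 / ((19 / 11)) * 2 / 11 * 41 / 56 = -21197 / 266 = -79.69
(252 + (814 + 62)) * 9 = 10152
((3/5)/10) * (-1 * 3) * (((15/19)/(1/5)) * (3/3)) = -27/38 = -0.71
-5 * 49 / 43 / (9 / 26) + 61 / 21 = -36721 / 2709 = -13.56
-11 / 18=-0.61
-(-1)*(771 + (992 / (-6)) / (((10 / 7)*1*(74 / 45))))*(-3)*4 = -311076 / 37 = -8407.46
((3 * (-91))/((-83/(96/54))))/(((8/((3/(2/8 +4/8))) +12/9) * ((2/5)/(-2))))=-728/83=-8.77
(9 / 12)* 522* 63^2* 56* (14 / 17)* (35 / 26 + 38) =623124125316 / 221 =2819566177.90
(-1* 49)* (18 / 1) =-882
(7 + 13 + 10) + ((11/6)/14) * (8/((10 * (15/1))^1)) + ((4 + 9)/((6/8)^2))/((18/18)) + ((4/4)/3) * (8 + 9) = 30862/525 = 58.78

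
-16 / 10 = -8 / 5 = -1.60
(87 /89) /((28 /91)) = 1131 /356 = 3.18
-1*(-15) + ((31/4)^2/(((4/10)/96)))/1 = 14430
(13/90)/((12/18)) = 13/60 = 0.22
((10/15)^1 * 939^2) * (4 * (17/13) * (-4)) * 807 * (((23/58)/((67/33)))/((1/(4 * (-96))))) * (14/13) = 263240922766897152/328367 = 801666801983.44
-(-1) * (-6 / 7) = -6 / 7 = -0.86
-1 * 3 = -3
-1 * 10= -10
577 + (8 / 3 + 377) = 2870 / 3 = 956.67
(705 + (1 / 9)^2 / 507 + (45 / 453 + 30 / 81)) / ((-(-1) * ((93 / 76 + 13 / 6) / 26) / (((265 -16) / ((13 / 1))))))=55191219628216 / 532607049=103624.65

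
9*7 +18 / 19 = 1215 / 19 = 63.95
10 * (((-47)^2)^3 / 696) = 53896076645 / 348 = 154873783.46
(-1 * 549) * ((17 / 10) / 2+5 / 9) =-15433 / 20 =-771.65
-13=-13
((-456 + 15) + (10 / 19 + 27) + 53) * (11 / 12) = -25113 / 76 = -330.43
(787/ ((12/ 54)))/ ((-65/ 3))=-21249/ 130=-163.45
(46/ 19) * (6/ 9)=92/ 57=1.61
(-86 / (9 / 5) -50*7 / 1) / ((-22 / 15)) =8950 / 33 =271.21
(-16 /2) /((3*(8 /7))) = -7 /3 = -2.33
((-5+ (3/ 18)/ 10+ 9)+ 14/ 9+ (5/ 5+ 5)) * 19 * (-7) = -277039/ 180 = -1539.11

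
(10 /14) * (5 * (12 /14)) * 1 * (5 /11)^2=3750 /5929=0.63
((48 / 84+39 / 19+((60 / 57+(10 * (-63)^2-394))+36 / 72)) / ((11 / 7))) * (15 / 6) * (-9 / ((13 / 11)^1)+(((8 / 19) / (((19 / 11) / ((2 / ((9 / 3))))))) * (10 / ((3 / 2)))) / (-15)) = -4628702105425 / 9630036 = -480652.63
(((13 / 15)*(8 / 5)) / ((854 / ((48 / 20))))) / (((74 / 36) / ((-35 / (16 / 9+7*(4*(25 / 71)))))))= -0.01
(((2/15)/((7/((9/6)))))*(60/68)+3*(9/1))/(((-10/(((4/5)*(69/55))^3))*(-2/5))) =16903759104/2474828125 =6.83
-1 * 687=-687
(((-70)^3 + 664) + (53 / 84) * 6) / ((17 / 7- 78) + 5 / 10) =4792651 / 1051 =4560.09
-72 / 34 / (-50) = 18 / 425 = 0.04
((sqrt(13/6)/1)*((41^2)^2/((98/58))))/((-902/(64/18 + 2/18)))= -1998709*sqrt(78)/1764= -10006.87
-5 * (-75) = 375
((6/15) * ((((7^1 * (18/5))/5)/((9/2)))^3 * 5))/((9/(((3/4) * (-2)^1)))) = -21952/46875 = -0.47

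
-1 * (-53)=53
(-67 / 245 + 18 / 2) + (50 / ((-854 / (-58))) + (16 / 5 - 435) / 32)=-131175 / 95648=-1.37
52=52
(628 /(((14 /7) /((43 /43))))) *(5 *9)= 14130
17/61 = 0.28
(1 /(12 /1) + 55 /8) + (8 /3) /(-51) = 8453 /1224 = 6.91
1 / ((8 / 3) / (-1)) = -3 / 8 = -0.38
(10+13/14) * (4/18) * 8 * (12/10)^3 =29376/875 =33.57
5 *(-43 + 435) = 1960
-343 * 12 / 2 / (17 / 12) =-24696 / 17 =-1452.71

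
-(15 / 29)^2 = -0.27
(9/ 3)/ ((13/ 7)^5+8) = 16807/ 168583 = 0.10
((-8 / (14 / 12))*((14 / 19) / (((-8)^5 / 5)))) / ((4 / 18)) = 135 / 38912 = 0.00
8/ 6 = 4/ 3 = 1.33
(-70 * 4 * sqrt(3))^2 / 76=58800 / 19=3094.74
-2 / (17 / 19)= -38 / 17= -2.24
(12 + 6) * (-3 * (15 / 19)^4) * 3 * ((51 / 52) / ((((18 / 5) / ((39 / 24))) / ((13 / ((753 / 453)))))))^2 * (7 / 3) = -1760.24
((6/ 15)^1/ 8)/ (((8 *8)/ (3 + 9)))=3/ 320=0.01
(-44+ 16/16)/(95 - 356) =43/261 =0.16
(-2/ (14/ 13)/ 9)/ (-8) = 13/ 504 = 0.03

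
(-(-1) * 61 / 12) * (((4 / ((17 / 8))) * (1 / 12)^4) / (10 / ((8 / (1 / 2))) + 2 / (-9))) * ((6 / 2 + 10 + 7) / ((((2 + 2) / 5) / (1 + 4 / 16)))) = 7625 / 212976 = 0.04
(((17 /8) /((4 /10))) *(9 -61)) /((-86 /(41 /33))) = 45305 /11352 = 3.99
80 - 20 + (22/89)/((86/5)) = 229675/3827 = 60.01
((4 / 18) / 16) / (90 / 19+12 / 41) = 779 / 282096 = 0.00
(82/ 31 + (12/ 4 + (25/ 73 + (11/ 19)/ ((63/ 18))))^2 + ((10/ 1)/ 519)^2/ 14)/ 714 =5883941834412568/ 281004728452753347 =0.02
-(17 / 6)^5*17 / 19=-24137569 / 147744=-163.37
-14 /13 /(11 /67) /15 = -938 /2145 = -0.44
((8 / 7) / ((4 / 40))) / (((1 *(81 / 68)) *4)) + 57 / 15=17573 / 2835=6.20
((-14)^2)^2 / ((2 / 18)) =345744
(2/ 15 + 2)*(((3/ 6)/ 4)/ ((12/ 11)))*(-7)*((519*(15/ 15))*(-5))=13321/ 3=4440.33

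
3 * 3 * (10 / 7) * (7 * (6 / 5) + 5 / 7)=5742 / 49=117.18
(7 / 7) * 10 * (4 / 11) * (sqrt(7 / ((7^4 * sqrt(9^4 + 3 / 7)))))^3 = 4 * 321510^(1 / 4) / 121305723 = 0.00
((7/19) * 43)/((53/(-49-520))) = -171269/1007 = -170.08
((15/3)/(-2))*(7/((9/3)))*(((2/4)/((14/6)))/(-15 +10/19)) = 19/220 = 0.09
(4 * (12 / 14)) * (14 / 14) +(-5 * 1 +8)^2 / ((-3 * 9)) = 65 / 21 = 3.10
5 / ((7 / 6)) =30 / 7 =4.29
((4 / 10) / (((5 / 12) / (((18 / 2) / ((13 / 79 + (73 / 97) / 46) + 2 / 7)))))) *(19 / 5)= 10126562544 / 143925875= 70.36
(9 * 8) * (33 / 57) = 792 / 19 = 41.68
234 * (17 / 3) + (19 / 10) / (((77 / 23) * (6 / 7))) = 875597 / 660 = 1326.66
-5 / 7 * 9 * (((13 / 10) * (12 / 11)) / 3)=-3.04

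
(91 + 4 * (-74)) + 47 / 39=-7948 / 39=-203.79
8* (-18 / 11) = -13.09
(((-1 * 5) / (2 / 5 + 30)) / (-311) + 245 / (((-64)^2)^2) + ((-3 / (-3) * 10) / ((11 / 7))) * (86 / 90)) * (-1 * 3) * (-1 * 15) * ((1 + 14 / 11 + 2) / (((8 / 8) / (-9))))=-126234935117860545 / 11995524890624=-10523.50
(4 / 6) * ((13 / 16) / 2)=13 / 48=0.27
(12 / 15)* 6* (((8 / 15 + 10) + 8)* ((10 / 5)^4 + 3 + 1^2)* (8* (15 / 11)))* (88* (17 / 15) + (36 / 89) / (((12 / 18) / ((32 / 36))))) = 9526833152 / 4895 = 1946237.62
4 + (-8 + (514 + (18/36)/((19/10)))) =9695/19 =510.26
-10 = -10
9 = 9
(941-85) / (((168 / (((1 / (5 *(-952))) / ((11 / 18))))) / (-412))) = 33063 / 45815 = 0.72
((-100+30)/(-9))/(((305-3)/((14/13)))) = 490/17667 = 0.03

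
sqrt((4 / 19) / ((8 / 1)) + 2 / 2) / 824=sqrt(1482) / 31312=0.00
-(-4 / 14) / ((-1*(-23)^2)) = -2 / 3703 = -0.00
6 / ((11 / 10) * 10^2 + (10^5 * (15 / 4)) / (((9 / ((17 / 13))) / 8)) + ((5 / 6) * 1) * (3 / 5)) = 468 / 34008619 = 0.00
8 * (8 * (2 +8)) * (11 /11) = 640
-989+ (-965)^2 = 930236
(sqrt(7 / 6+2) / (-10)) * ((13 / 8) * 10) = -13 * sqrt(114) / 48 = -2.89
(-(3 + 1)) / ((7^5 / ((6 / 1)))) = -24 / 16807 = -0.00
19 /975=0.02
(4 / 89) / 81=4 / 7209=0.00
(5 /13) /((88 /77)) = 35 /104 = 0.34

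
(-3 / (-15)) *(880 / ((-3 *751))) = -0.08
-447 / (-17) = 447 / 17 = 26.29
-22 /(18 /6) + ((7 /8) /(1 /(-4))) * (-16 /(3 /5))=86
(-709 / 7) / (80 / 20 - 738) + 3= 16123 / 5138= 3.14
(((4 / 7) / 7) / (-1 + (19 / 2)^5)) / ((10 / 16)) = 1024 / 606636415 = 0.00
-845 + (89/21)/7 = -124126/147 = -844.39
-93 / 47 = -1.98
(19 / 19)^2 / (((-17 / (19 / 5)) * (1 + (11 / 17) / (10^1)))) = -38 / 181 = -0.21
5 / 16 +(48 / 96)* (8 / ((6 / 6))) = 69 / 16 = 4.31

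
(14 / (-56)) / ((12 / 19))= -19 / 48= -0.40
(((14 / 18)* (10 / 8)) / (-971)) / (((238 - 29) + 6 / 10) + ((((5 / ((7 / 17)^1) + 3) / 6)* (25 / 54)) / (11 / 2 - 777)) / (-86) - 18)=-731497725 / 139978782163726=-0.00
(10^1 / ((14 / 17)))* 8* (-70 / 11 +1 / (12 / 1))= -610.09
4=4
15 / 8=1.88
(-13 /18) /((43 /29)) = -377 /774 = -0.49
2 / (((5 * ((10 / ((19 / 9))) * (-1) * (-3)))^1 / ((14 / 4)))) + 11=11.10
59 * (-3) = -177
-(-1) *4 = 4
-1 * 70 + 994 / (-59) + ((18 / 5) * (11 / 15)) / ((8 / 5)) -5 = -90.20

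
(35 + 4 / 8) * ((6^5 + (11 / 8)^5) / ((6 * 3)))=18102516349 / 1179648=15345.69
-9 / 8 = -1.12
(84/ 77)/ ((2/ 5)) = 30/ 11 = 2.73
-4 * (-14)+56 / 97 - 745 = -66777 / 97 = -688.42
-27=-27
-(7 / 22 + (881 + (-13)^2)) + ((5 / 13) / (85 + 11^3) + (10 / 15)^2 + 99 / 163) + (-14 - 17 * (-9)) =-90131483821 / 99016632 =-910.27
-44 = -44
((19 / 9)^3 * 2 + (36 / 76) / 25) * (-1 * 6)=-13045222 / 115425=-113.02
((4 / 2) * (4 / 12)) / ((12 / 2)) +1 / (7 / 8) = 79 / 63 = 1.25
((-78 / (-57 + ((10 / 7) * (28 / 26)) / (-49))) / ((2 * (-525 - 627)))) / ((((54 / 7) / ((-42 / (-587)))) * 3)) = -405769 / 221098875264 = -0.00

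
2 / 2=1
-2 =-2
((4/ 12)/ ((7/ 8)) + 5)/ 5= 113/ 105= 1.08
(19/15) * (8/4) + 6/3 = 68/15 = 4.53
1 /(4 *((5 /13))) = 0.65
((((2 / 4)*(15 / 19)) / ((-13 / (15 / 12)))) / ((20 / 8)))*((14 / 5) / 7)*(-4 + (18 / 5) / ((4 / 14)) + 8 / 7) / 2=-1023 / 34580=-0.03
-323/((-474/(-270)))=-183.99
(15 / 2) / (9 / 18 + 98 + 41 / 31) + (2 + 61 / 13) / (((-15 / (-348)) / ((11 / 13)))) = 229148731 / 1743235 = 131.45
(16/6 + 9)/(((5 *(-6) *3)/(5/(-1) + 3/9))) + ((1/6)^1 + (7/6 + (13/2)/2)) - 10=-1559/324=-4.81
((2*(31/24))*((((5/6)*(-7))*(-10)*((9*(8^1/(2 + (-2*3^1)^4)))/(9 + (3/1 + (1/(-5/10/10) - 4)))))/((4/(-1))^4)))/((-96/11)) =5425/17399808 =0.00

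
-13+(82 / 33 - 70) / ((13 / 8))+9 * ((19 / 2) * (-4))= -170119 / 429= -396.55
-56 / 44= -14 / 11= -1.27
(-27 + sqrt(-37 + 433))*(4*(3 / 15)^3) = -108 / 125 + 24*sqrt(11) / 125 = -0.23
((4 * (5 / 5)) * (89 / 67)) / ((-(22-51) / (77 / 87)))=27412 / 169041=0.16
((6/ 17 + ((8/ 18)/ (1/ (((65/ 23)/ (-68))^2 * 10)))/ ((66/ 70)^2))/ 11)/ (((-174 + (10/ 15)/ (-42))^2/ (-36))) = -955702425762/ 24456280028078459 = -0.00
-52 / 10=-26 / 5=-5.20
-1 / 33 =-0.03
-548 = -548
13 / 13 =1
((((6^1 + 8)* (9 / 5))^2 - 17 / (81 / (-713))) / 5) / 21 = 1588981 / 212625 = 7.47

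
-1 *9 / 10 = -9 / 10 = -0.90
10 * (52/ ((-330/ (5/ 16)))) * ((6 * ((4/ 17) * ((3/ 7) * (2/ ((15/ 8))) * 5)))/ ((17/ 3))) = -6240/ 22253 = -0.28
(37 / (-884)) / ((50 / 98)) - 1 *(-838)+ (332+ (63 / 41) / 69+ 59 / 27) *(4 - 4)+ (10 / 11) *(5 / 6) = 611646071 / 729300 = 838.68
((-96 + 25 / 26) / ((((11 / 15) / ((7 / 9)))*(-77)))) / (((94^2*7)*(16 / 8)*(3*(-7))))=-1765 / 3502555056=-0.00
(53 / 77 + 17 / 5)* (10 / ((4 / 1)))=787 / 77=10.22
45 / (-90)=-1 / 2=-0.50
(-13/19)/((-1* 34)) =13/646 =0.02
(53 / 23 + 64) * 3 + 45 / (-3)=4230 / 23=183.91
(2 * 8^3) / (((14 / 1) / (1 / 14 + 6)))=21760 / 49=444.08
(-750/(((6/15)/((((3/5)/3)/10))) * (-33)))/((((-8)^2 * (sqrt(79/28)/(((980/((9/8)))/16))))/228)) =116375 * sqrt(553)/20856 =131.22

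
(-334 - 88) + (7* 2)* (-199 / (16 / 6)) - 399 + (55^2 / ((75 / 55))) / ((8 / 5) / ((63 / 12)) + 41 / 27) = -649.08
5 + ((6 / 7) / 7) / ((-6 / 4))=241 / 49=4.92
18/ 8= 9/ 4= 2.25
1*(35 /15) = 7 /3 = 2.33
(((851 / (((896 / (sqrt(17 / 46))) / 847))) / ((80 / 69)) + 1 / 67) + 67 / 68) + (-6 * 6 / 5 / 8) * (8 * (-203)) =308913 * sqrt(782) / 20480 + 33318033 / 22780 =1884.40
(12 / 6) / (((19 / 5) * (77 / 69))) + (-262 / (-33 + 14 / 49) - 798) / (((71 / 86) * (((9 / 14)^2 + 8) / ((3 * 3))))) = -565250083206 / 552459523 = -1023.15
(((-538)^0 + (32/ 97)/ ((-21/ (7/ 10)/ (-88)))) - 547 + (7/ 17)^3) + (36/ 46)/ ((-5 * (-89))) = -7974304354693/ 14632805505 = -544.96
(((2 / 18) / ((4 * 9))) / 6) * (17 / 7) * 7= 17 / 1944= 0.01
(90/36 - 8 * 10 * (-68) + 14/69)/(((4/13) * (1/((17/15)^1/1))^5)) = 13863780498113/419175000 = 33073.97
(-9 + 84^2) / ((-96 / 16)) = -2349 / 2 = -1174.50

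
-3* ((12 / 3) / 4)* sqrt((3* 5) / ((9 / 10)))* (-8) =40* sqrt(6) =97.98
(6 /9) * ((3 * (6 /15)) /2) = 2 /5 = 0.40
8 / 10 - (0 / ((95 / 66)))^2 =4 / 5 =0.80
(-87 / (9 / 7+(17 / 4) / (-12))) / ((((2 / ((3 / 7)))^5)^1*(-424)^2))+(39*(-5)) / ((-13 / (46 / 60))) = 3107391961601 / 270208002176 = 11.50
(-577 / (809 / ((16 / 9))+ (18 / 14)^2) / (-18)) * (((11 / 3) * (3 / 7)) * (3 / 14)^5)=19041 / 382095140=0.00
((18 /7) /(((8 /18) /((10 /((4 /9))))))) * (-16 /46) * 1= -7290 /161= -45.28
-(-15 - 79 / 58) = 949 / 58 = 16.36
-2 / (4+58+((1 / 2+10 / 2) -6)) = -4 / 123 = -0.03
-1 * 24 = -24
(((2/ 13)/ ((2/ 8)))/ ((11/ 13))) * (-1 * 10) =-80/ 11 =-7.27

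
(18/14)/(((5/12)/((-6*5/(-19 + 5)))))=324/49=6.61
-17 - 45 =-62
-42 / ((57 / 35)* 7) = -70 / 19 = -3.68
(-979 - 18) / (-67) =997 / 67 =14.88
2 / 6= 1 / 3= 0.33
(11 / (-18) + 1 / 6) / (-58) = 2 / 261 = 0.01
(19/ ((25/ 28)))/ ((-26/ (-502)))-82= 328.87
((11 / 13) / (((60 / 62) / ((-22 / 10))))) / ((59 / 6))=-3751 / 19175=-0.20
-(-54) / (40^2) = 27 / 800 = 0.03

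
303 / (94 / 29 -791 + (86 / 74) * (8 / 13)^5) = -120714408867 / 313800115949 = -0.38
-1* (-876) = 876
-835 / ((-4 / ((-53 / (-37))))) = 44255 / 148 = 299.02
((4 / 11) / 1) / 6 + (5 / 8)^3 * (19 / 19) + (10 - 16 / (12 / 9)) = -1.70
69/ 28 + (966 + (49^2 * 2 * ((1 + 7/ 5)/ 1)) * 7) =11429889/ 140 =81642.06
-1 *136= -136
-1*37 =-37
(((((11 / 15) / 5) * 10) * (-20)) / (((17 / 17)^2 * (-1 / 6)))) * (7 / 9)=1232 / 9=136.89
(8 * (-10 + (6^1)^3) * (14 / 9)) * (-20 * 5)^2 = 230720000 / 9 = 25635555.56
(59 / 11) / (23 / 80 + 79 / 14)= 33040 / 36531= 0.90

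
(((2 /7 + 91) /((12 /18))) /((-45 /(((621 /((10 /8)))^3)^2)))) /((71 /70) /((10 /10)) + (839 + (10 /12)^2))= -900661622225856718086144 /16551453125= -54415863998397.83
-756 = -756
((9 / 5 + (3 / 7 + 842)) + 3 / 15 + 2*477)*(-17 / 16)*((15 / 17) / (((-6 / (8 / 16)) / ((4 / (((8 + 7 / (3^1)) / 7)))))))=380.72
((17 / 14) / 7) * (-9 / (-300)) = 51 / 9800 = 0.01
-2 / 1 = -2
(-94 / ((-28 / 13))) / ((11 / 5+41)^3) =76375 / 141087744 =0.00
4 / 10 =2 / 5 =0.40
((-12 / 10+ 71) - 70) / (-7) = 1 / 35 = 0.03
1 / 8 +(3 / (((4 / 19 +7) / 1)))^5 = 53075260913 / 386093795656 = 0.14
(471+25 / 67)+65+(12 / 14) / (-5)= 1257393 / 2345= 536.20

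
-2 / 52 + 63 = 1637 / 26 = 62.96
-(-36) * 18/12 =54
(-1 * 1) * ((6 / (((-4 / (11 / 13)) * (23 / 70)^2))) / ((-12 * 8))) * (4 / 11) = -1225 / 27508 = -0.04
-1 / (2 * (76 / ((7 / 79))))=-7 / 12008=-0.00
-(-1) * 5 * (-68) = -340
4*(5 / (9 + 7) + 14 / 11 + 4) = 983 / 44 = 22.34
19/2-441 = -863/2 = -431.50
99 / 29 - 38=-1003 / 29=-34.59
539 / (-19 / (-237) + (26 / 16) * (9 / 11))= 11241384 / 29401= 382.35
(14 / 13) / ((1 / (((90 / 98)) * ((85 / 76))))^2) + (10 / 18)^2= 1507020425 / 1043084952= 1.44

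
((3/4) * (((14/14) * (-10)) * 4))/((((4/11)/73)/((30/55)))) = -3285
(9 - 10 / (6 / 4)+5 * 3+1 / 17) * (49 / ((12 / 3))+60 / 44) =236.77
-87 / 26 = -3.35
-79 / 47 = -1.68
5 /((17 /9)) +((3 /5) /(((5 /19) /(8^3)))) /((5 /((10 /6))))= 166501 /425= 391.77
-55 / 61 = -0.90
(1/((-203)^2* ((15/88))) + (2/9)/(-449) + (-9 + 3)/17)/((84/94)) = -117517800968/297248140665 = -0.40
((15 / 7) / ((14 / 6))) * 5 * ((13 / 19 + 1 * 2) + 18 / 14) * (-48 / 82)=-2851200 / 267197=-10.67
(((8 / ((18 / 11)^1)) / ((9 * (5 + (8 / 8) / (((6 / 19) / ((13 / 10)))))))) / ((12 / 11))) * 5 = 12100 / 44307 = 0.27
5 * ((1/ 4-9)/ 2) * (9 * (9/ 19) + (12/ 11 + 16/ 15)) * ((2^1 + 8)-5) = -3522575/ 5016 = -702.27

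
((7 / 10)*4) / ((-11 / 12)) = -168 / 55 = -3.05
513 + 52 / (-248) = 31793 / 62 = 512.79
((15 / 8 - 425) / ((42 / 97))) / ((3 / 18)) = -5863.30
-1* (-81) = 81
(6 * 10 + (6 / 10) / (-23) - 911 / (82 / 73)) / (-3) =7082291 / 28290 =250.35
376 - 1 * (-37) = 413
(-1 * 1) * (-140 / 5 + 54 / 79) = 2158 / 79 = 27.32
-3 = -3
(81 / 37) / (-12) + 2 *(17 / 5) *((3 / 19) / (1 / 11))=163491 / 14060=11.63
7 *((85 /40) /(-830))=-119 /6640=-0.02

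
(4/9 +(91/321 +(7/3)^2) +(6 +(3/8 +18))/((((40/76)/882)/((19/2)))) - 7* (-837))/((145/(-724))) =-1098576338473/558540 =-1966871.38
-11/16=-0.69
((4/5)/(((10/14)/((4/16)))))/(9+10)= 7/475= 0.01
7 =7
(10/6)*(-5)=-25/3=-8.33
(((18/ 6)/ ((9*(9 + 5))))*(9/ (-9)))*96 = -2.29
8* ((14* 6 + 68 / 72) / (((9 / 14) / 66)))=1883728 / 27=69767.70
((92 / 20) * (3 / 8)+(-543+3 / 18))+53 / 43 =-2785759 / 5160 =-539.88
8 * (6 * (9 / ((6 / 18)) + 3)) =1440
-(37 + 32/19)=-735/19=-38.68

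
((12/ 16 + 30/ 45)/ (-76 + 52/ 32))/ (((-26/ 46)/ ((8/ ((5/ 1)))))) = 368/ 6825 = 0.05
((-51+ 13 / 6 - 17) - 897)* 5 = -28885 / 6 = -4814.17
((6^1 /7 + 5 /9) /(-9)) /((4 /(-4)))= 89 /567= 0.16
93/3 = 31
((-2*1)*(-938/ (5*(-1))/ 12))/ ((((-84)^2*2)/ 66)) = -737/ 5040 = -0.15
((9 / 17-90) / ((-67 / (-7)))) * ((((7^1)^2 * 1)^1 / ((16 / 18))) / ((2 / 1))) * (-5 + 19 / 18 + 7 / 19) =638042769 / 692512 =921.35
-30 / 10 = -3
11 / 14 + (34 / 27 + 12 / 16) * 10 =3946 / 189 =20.88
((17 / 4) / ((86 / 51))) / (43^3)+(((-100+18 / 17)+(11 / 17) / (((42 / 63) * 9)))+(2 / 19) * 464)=-77934938177 / 1558973256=-49.99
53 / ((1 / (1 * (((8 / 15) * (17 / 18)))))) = 3604 / 135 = 26.70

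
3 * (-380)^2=433200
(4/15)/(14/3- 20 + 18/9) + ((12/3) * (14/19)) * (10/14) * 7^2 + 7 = 110.14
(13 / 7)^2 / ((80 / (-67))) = -11323 / 3920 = -2.89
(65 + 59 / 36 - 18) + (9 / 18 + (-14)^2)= 8825 / 36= 245.14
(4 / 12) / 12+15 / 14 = 277 / 252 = 1.10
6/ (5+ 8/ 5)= 10/ 11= 0.91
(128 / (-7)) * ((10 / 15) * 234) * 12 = -239616 / 7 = -34230.86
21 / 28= 0.75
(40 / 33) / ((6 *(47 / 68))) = 0.29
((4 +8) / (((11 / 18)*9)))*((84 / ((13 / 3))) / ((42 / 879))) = 885.15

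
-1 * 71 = -71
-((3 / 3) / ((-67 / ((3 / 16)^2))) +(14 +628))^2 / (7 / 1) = -121254783980625 / 2059337728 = -58880.48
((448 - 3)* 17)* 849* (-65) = -417474525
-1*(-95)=95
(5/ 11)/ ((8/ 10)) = 25/ 44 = 0.57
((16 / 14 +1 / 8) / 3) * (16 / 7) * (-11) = -1562 / 147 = -10.63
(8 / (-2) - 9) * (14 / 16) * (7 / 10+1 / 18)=-1547 / 180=-8.59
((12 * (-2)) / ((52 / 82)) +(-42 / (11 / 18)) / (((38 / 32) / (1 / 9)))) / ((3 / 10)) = -401000 / 2717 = -147.59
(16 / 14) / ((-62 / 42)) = -24 / 31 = -0.77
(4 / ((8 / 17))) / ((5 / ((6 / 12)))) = 17 / 20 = 0.85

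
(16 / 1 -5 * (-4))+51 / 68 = 147 / 4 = 36.75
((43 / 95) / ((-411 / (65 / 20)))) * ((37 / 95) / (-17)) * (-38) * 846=-2916303 / 1106275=-2.64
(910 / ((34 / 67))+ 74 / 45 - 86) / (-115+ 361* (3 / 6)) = 2614586 / 100215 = 26.09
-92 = -92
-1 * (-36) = 36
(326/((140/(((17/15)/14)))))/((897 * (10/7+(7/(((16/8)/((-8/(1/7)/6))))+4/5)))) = -163/23609040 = -0.00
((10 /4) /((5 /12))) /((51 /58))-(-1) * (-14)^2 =202.82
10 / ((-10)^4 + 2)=5 / 5001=0.00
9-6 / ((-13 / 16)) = 213 / 13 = 16.38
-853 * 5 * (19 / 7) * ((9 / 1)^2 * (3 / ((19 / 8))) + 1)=-8372195 / 7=-1196027.86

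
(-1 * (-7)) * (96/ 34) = 336/ 17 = 19.76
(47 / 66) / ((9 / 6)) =47 / 99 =0.47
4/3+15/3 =19/3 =6.33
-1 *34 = -34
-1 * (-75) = 75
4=4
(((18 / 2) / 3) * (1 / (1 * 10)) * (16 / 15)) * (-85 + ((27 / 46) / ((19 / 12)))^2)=-129648968 / 4774225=-27.16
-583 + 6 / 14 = -4078 / 7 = -582.57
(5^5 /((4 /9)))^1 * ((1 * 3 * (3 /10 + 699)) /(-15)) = -7867125 /8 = -983390.62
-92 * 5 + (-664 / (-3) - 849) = -3263 / 3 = -1087.67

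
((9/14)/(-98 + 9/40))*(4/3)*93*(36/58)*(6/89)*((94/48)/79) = -4720680/5582142923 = -0.00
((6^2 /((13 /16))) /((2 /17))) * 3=14688 /13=1129.85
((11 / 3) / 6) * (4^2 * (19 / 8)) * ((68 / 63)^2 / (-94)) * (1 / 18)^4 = -60401 / 22030355214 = -0.00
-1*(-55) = 55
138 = 138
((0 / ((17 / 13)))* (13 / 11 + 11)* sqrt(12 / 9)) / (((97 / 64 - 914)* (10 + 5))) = 0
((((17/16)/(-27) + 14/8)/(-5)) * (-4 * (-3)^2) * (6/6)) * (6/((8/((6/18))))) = 739/240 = 3.08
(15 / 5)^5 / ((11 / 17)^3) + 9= 1205838 / 1331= 905.96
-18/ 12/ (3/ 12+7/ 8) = -4/ 3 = -1.33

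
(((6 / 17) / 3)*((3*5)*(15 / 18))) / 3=25 / 51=0.49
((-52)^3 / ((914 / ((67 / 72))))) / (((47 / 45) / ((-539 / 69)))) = 1586805220 / 1482051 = 1070.68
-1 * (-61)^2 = -3721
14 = 14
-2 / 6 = -1 / 3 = -0.33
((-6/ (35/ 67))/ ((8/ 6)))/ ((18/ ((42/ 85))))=-0.24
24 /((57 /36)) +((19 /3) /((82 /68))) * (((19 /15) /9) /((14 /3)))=11275163 /736155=15.32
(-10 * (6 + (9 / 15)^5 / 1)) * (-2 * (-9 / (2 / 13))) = -4444362 / 625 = -7110.98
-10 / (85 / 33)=-66 / 17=-3.88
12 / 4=3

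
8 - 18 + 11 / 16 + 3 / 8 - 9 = -287 / 16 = -17.94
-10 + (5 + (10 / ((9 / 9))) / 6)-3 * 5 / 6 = -35 / 6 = -5.83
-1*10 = -10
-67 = -67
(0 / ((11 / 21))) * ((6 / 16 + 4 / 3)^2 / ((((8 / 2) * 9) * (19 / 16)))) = 0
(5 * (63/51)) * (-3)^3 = -2835/17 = -166.76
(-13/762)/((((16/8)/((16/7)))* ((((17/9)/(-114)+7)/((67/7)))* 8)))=-148941/44587795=-0.00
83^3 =571787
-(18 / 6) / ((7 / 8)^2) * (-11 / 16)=132 / 49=2.69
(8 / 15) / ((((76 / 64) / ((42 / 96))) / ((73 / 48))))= 511 / 1710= 0.30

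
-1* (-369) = 369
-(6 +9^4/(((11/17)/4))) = -40564.91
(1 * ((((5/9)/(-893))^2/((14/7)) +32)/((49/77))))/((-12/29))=-1318738229479/10851685992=-121.52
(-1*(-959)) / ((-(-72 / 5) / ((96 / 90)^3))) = 491008 / 6075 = 80.82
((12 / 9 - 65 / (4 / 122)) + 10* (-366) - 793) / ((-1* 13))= 38605 / 78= 494.94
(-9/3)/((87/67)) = -67/29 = -2.31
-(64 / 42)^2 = -1024 / 441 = -2.32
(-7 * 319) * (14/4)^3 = -765919/8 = -95739.88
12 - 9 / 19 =219 / 19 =11.53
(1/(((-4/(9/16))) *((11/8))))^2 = 81/7744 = 0.01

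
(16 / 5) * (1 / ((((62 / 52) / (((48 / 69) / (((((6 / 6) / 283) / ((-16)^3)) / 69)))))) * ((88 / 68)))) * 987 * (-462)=8155795361366016 / 155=52618034589458.17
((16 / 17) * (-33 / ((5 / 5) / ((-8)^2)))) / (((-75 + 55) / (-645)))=-1089792 / 17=-64105.41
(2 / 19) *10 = 20 / 19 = 1.05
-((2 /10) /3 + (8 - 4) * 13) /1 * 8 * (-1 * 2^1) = 12496 /15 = 833.07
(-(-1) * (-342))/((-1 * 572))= 171/286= 0.60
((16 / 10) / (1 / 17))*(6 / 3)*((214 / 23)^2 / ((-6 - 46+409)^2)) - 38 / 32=-365037959 / 317273040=-1.15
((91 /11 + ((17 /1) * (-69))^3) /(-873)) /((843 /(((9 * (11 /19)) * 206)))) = 3657244029976 /1553649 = 2353970.58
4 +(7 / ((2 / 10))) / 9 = 71 / 9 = 7.89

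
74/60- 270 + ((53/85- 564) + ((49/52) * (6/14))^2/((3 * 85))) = -114755779/137904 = -832.14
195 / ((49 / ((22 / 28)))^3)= 259545 / 322828856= 0.00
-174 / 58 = -3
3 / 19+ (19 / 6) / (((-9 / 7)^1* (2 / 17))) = -42635 / 2052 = -20.78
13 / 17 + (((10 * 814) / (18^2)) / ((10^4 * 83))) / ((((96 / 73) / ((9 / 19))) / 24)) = 1476577087 / 1930248000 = 0.76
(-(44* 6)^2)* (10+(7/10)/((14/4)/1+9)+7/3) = -863486.98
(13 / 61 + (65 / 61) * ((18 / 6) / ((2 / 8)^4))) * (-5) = -249665 / 61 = -4092.87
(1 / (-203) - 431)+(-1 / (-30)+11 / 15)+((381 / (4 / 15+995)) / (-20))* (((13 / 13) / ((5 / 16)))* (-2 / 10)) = -195575602699 / 454588050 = -430.23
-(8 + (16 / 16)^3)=-9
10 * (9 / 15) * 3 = 18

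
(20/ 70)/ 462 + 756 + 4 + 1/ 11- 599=260485/ 1617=161.09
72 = 72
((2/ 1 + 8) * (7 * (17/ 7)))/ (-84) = -85/ 42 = -2.02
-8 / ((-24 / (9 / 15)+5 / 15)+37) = 3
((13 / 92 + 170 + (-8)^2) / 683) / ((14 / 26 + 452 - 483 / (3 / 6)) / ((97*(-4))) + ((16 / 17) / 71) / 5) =163929918035 / 634083244261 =0.26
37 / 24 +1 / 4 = 43 / 24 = 1.79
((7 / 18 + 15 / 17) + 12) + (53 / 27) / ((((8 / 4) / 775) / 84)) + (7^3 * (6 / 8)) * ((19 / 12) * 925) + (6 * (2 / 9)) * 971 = 441966.44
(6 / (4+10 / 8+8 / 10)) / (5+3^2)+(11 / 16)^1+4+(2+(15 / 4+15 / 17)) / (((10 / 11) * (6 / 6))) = 13885159 / 1151920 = 12.05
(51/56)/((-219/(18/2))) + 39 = 159279/4088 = 38.96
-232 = -232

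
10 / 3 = 3.33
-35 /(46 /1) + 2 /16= -117 /184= -0.64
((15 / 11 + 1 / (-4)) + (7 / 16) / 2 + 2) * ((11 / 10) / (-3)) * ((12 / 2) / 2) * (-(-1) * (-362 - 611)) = 1141329 / 320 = 3566.65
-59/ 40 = -1.48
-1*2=-2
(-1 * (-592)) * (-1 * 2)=-1184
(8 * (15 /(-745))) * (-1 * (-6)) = -144 /149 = -0.97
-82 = -82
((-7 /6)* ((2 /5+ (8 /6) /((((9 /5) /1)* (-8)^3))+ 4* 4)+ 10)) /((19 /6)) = -3193169 /328320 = -9.73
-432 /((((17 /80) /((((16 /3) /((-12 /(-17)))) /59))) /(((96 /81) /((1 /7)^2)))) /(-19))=152535040 /531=287259.96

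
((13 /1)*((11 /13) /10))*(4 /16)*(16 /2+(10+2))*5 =55 /2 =27.50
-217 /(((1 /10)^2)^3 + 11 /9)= -63000000 /354839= -177.55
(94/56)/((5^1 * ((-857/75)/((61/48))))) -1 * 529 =-203116479/383936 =-529.04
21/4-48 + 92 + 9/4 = 103/2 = 51.50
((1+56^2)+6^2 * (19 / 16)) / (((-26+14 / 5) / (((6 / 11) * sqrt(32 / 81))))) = -46.99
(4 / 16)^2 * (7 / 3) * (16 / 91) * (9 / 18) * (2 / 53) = 1 / 2067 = 0.00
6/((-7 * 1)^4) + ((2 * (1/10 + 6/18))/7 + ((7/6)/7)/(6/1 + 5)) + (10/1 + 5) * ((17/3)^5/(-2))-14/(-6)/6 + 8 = -43814.22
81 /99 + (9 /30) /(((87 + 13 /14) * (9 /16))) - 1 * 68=-13644403 /203115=-67.18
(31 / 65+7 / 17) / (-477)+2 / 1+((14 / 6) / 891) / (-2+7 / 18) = 2.00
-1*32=-32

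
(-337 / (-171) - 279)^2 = 2244106384 / 29241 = 76745.20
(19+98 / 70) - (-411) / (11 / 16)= 34002 / 55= 618.22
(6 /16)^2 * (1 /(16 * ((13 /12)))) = 0.01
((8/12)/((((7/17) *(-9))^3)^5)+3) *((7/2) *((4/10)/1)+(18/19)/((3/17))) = 5656681466769942818603030195711/278582031981776460326719576995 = 20.31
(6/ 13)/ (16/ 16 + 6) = 0.07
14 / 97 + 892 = 86538 / 97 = 892.14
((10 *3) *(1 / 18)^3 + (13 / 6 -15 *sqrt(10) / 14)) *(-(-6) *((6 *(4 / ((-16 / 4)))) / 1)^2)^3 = 21886848 -75582720 *sqrt(10) / 7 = -12257944.42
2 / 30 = 1 / 15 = 0.07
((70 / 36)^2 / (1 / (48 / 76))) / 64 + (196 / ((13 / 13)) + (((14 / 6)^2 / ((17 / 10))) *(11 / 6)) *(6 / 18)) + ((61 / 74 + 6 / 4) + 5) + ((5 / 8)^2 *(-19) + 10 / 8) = 6168972353 / 30976992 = 199.15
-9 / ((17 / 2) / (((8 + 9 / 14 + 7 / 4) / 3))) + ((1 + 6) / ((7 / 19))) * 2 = 8171 / 238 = 34.33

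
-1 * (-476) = 476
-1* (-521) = 521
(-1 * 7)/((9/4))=-28/9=-3.11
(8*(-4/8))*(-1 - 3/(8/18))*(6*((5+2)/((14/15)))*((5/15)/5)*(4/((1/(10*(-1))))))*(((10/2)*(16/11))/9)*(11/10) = -9920/3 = -3306.67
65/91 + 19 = 138/7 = 19.71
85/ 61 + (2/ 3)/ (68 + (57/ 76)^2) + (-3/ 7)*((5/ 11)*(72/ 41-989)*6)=732211126289/ 633770907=1155.32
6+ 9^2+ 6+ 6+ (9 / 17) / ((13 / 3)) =21906 / 221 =99.12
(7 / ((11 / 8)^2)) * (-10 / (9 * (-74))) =2240 / 40293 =0.06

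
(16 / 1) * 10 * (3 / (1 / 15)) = 7200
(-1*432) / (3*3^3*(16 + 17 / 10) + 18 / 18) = -4320 / 14347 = -0.30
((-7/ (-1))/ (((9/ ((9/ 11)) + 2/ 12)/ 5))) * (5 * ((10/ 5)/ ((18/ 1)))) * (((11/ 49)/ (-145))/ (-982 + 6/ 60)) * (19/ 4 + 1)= 0.00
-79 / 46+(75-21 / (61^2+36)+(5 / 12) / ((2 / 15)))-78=-1104665 / 691288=-1.60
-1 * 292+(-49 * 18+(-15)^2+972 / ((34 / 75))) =20317 / 17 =1195.12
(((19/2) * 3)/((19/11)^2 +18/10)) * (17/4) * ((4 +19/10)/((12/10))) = 11529485/92608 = 124.50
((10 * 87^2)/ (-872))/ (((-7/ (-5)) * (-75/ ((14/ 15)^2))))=5887/ 8175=0.72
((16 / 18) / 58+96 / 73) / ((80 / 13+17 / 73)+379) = 82381 / 23864013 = 0.00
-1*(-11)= 11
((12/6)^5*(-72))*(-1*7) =16128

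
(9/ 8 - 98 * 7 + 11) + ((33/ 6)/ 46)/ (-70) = -2169883/ 3220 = -673.88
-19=-19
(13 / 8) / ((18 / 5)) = 65 / 144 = 0.45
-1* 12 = -12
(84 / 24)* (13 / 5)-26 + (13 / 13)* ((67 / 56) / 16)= -75377 / 4480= -16.83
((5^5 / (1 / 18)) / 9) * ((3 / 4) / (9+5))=9375 / 28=334.82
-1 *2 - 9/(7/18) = -176/7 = -25.14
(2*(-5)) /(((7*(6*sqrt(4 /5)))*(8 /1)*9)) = -5*sqrt(5) /3024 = -0.00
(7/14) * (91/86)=91/172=0.53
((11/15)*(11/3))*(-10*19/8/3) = -2299/108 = -21.29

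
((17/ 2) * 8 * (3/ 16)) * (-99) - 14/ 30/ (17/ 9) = -429249/ 340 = -1262.50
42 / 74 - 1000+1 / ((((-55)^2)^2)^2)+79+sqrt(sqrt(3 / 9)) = -2851642988803124963 / 3098155701953125+3^(3 / 4) / 3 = -919.67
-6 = -6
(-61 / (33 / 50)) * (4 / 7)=-52.81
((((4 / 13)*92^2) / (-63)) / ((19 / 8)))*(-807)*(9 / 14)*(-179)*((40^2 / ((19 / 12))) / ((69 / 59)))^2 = -5272668922183680000 / 4369183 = -1206786010607.40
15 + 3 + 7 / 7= 19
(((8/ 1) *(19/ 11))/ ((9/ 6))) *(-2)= -608/ 33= -18.42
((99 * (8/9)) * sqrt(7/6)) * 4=176 * sqrt(42)/3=380.20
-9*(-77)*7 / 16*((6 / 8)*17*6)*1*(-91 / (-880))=6140043 / 2560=2398.45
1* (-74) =-74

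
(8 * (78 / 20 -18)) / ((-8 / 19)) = 267.90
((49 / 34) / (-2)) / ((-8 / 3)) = 0.27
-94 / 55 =-1.71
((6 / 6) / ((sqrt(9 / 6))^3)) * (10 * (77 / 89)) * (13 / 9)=20020 * sqrt(6) / 7209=6.80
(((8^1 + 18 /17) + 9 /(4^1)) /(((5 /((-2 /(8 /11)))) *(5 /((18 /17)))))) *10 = -76131 /5780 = -13.17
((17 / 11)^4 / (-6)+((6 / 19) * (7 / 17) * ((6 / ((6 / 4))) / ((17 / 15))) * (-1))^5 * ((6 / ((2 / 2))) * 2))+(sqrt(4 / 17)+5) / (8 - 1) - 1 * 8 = -26032337216412546780345643 / 3069567935320828283625822+2 * sqrt(17) / 119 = -8.41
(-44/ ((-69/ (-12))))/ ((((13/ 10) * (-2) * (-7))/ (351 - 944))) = 521840/ 2093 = 249.33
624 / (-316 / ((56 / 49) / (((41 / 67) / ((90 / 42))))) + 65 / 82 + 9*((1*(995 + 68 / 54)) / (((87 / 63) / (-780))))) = -745645680 / 6051811597177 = -0.00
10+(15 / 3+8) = 23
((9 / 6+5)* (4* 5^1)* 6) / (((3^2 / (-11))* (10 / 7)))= -2002 / 3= -667.33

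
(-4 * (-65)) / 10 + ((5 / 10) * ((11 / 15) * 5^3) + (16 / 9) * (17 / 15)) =19939 / 270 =73.85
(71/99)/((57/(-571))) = -40541/5643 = -7.18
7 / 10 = 0.70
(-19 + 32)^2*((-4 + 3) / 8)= -169 / 8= -21.12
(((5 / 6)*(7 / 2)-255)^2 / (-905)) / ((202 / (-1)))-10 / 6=-6944755 / 5264928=-1.32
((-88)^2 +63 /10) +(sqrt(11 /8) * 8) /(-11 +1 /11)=77503 /10 - 11 * sqrt(22) /60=7749.44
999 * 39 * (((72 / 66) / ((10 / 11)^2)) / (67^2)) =1285713 / 112225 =11.46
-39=-39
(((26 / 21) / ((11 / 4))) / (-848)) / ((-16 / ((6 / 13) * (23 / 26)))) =23 / 1697696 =0.00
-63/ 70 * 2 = -9/ 5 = -1.80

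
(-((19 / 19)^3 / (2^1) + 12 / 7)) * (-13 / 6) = 403 / 84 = 4.80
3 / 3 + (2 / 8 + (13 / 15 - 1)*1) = 67 / 60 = 1.12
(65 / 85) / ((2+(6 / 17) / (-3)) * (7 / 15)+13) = 195 / 3539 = 0.06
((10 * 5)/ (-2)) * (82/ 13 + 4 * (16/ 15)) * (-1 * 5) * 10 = 515500/ 39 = 13217.95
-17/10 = -1.70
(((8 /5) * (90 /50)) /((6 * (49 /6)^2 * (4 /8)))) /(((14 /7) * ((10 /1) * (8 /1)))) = 27 /300125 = 0.00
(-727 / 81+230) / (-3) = -73.67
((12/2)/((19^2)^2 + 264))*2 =0.00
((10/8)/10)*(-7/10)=-7/80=-0.09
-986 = -986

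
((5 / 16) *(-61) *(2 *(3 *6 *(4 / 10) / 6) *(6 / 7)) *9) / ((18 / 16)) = -2196 / 7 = -313.71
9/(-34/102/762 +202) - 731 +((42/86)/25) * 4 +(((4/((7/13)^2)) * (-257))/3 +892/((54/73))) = -464235206956253/656742260475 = -706.88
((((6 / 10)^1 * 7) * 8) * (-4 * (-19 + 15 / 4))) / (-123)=-16.66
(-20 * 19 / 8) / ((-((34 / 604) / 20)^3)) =2130382869.94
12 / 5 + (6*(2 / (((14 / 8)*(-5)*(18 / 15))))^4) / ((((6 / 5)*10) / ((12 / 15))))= 2334284 / 972405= 2.40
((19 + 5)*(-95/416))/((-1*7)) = 285/364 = 0.78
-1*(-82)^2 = -6724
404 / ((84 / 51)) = 1717 / 7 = 245.29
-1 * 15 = -15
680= 680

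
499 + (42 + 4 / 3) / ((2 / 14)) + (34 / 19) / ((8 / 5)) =183187 / 228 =803.45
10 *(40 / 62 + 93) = 29030 / 31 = 936.45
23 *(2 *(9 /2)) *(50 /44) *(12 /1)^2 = 372600 /11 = 33872.73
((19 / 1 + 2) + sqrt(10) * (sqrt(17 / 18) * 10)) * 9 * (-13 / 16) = -378.29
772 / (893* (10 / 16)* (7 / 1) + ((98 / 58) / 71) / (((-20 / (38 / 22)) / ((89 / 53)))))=0.20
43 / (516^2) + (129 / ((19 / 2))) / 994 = 808211 / 58471056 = 0.01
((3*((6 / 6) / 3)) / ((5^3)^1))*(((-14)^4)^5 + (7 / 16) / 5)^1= 6693460434022784124846087 / 10000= 669346043402278412484.61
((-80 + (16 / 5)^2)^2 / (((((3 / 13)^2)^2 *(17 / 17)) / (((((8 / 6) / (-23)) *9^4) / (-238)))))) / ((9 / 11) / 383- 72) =-2195882410495488 / 57653194375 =-38087.78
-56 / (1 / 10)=-560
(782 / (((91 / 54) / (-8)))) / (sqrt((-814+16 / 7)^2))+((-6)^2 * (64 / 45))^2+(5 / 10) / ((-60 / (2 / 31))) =299611006157 / 114492300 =2616.87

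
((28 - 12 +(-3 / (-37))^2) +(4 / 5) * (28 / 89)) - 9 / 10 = 18712657 / 1218410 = 15.36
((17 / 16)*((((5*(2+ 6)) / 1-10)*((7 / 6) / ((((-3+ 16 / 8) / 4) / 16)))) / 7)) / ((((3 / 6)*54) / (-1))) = 340 / 27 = 12.59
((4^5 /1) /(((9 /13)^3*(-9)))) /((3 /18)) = -4499456 /2187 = -2057.36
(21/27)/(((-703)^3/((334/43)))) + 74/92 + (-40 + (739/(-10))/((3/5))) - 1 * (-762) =1854358469192851/3092464879227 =599.64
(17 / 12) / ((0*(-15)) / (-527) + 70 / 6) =17 / 140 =0.12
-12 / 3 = -4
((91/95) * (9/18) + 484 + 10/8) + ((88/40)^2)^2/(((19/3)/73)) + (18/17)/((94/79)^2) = 1349398126223/1783767500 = 756.49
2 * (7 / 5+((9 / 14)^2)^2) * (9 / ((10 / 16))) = 2715453 / 60025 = 45.24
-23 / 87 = -0.26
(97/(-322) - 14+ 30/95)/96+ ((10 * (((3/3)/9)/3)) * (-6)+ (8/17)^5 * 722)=35761951261951/2501765316288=14.29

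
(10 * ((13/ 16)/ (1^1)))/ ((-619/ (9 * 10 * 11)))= -32175/ 2476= -12.99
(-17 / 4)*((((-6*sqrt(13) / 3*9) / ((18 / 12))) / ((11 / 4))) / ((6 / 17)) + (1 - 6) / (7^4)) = 85 / 9604 + 578*sqrt(13) / 11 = 189.46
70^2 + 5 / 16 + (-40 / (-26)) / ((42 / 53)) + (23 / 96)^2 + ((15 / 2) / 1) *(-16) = 4010714059 / 838656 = 4782.31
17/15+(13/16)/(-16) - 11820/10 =-4534723/3840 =-1180.92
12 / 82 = 6 / 41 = 0.15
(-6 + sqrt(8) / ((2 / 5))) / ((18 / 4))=-4 / 3 + 10*sqrt(2) / 9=0.24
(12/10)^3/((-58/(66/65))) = -7128/235625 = -0.03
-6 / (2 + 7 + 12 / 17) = -34 / 55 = -0.62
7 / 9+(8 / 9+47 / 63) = 152 / 63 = 2.41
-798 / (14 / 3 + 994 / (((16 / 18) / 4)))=-18 / 101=-0.18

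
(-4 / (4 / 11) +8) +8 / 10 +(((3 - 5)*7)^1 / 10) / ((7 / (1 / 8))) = -89 / 40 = -2.22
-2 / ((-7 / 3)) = 6 / 7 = 0.86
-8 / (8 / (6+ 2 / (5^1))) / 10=-0.64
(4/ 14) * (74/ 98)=74/ 343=0.22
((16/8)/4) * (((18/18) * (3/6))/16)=1/64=0.02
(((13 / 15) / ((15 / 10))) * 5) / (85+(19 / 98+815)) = 2548 / 793971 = 0.00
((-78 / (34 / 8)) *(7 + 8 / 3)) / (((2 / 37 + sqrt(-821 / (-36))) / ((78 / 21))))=208900224 / 133732795 - 644109024 *sqrt(821) / 133732795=-136.44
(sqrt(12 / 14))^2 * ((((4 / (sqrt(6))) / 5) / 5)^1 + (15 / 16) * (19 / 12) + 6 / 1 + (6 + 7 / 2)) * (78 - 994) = -746769 / 56 - 3664 * sqrt(6) / 175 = -13386.45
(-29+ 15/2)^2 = 1849/4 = 462.25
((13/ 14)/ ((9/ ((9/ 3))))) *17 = 221/ 42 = 5.26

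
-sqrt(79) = -8.89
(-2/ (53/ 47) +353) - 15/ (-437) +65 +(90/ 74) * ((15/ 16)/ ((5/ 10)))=2869374115/ 6855656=418.54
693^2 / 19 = 25276.26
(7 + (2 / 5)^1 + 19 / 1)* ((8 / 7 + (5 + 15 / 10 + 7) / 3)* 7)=5214 / 5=1042.80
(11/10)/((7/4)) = 22/35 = 0.63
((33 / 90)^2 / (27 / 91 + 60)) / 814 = 1001 / 365434200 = 0.00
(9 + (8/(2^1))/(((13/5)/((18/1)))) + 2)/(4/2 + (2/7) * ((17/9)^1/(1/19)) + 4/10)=158445/51818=3.06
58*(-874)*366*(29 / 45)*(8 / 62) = -717393184 / 465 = -1542781.04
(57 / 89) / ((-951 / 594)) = -11286 / 28213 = -0.40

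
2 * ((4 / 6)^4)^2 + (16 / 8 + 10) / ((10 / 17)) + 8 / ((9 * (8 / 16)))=730102 / 32805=22.26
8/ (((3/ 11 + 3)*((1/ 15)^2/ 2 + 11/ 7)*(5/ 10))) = 15400/ 4957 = 3.11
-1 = -1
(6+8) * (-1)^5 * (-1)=14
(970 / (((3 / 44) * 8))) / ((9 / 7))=37345 / 27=1383.15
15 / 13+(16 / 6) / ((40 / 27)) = 192 / 65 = 2.95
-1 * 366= -366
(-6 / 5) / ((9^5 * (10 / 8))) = -8 / 492075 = -0.00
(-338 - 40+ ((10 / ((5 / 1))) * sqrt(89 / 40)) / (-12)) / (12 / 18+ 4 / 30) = -472.81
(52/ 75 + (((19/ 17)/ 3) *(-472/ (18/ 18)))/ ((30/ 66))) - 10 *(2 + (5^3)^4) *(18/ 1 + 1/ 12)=-112579347610087/ 2550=-44148763768.66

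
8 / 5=1.60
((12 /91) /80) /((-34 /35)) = -3 /1768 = -0.00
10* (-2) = -20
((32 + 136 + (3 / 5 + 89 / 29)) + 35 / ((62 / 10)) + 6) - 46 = 137.31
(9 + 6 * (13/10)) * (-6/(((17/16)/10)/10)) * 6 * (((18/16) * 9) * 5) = -2881694.12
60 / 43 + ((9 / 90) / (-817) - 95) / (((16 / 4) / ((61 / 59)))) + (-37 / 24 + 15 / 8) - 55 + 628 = 3182401967 / 5784360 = 550.17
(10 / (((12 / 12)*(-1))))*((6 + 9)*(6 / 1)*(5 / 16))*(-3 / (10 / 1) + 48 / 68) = -15525 / 136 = -114.15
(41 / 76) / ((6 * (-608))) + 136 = 37705687 / 277248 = 136.00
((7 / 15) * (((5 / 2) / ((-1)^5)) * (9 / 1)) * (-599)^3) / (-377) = -4513357779 / 754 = -5985885.65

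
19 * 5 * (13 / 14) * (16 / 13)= 760 / 7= 108.57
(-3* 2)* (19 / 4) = -57 / 2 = -28.50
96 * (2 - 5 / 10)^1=144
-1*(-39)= 39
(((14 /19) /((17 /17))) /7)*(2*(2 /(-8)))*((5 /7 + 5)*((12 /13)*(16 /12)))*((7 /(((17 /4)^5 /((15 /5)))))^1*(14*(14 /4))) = -96337920 /350704679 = -0.27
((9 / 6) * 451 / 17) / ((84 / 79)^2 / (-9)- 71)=-2814691 / 5030810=-0.56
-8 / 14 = -4 / 7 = -0.57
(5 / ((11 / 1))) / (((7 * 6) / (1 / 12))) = 5 / 5544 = 0.00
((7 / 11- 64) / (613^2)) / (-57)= 0.00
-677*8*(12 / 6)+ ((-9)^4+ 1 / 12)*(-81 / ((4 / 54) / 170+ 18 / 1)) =-6668613353 / 165244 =-40356.16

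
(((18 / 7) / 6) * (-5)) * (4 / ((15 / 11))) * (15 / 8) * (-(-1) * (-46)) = 3795 / 7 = 542.14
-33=-33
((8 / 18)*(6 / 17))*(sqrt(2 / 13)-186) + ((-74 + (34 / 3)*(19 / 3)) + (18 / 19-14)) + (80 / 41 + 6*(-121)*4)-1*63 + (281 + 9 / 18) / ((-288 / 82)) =-11783873417 / 3813984 + 8*sqrt(26) / 663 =-3089.59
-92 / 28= -23 / 7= -3.29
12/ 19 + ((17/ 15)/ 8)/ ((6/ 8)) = 1403/ 1710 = 0.82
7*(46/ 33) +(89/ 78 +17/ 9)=32915/ 2574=12.79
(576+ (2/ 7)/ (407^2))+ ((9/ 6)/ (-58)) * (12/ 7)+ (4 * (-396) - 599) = -7719953316/ 4803821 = -1607.04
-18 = -18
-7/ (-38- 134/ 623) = 4361/ 23808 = 0.18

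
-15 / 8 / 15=-1 / 8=-0.12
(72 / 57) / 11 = 24 / 209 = 0.11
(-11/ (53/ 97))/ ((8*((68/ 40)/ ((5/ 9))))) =-26675/ 32436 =-0.82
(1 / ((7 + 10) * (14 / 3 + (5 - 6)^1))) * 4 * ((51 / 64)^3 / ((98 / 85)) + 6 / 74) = 134797563 / 4039770112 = 0.03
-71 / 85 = -0.84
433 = 433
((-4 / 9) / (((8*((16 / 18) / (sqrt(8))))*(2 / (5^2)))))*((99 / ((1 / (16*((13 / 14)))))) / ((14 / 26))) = -6036.02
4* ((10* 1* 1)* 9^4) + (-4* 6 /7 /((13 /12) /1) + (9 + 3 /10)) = 238825983 /910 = 262446.14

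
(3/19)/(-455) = -3/8645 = -0.00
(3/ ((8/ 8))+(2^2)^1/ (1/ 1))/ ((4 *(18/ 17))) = 119/ 72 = 1.65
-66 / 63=-22 / 21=-1.05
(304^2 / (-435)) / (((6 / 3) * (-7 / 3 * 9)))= 46208 / 9135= 5.06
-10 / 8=-5 / 4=-1.25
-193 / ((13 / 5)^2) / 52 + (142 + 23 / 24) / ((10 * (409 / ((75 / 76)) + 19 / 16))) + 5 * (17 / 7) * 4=1474491254485 / 30682273804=48.06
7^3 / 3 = 343 / 3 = 114.33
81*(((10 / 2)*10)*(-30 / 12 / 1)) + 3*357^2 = 372222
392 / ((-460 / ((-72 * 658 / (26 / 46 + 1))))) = 128968 / 5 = 25793.60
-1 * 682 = -682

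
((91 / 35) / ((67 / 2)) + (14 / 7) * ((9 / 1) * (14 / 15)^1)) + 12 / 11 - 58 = -147516 / 3685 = -40.03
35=35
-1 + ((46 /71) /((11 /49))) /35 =-3583 /3905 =-0.92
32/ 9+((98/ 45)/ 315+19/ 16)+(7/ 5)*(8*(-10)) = -3474901/ 32400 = -107.25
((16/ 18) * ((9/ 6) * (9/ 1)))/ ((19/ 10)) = 120/ 19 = 6.32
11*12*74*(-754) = -7365072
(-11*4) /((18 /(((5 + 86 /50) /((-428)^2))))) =-77 /858675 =-0.00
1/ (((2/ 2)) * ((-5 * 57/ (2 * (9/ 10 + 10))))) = -109/ 1425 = -0.08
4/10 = 0.40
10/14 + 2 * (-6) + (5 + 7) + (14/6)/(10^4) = 150049/210000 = 0.71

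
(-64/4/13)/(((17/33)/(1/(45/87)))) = -5104/1105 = -4.62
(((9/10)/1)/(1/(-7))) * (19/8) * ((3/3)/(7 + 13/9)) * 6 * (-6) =5103/80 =63.79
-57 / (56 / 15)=-855 / 56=-15.27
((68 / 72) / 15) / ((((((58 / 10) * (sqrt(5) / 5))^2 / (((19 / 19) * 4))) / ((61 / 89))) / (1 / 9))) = 51850 / 18188307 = 0.00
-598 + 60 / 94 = -28076 / 47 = -597.36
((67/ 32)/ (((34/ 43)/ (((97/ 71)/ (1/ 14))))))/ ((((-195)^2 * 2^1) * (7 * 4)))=279457/ 11749420800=0.00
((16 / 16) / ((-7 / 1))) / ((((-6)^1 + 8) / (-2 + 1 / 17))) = 33 / 238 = 0.14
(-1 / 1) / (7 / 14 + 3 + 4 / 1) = -2 / 15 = -0.13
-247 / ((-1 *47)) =247 / 47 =5.26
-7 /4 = -1.75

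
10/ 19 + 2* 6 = 238/ 19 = 12.53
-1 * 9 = -9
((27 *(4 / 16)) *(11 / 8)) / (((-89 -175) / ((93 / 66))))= -279 / 5632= -0.05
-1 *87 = -87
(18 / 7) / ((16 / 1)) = 9 / 56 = 0.16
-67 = -67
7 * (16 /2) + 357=413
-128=-128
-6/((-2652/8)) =4/221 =0.02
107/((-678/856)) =-45796/339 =-135.09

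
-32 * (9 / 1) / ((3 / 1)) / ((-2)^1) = 48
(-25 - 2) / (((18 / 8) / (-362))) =4344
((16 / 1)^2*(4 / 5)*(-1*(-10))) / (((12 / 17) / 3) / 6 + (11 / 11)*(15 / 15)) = 104448 / 53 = 1970.72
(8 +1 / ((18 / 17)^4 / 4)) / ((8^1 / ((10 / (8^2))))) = 1467365 / 6718464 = 0.22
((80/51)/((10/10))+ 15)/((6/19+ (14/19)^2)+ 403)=305045/7435443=0.04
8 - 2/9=70/9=7.78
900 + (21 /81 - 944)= -1181 /27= -43.74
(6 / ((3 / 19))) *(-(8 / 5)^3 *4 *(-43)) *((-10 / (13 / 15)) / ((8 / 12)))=-30117888 / 65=-463352.12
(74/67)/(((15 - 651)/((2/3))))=-37/31959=-0.00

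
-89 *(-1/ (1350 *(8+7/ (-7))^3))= 89/ 463050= 0.00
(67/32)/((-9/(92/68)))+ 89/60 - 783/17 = -1098913/24480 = -44.89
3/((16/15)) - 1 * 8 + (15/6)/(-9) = -787/144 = -5.47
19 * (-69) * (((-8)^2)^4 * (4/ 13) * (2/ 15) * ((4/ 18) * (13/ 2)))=-58653147136/ 45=-1303403269.69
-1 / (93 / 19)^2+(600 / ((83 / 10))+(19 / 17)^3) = 259731863534 / 3526880571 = 73.64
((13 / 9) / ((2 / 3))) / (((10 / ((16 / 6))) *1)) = 26 / 45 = 0.58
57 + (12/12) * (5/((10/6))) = 60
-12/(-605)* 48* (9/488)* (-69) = -44712/36905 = -1.21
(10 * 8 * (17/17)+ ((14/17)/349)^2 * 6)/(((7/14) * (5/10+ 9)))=11264161184/668809291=16.84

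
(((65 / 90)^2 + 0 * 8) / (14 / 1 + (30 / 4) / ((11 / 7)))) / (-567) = -1859 / 37935702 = -0.00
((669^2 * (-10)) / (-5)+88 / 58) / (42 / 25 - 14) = -324482275 / 4466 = -72656.13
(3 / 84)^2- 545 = -427279 / 784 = -545.00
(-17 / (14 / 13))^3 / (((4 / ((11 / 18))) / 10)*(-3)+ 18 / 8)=-593662355 / 43218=-13736.46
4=4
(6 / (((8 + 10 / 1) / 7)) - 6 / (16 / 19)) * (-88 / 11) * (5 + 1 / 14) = 8165 / 42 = 194.40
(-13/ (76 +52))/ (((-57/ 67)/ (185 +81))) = 6097/ 192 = 31.76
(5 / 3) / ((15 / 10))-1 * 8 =-62 / 9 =-6.89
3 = 3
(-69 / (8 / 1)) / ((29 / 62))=-2139 / 116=-18.44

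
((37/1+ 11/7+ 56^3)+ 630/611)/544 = 187819753/581672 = 322.90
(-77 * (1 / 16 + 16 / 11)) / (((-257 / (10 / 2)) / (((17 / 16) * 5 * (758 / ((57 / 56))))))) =702448075 / 78128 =8990.99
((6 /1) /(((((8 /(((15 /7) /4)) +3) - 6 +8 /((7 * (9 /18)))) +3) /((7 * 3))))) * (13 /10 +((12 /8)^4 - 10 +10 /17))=-5486481 /245888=-22.31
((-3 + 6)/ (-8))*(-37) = 111/ 8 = 13.88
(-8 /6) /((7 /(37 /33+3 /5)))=-1136 /3465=-0.33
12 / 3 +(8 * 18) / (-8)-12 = -26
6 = 6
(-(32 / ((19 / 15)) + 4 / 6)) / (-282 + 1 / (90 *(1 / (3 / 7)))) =103460 / 1125161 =0.09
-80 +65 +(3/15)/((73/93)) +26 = 4108/365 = 11.25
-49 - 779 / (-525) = -24946 / 525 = -47.52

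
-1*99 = -99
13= 13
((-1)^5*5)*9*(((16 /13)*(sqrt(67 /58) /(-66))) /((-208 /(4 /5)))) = -3*sqrt(3886) /53911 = -0.00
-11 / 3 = -3.67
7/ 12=0.58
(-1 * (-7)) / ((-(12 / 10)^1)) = -35 / 6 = -5.83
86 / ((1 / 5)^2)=2150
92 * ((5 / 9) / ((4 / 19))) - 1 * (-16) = 2329 / 9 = 258.78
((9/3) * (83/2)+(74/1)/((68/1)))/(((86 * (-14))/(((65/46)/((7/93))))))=-1843725/941528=-1.96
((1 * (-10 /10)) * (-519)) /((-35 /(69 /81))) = -3979 /315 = -12.63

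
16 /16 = 1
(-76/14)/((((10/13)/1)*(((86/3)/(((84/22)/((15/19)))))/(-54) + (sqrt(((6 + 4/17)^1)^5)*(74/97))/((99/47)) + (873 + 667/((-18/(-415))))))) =-0.00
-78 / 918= -13 / 153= -0.08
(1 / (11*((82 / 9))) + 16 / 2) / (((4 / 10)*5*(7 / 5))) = 36125 / 12628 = 2.86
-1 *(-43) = 43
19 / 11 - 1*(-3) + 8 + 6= 206 / 11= 18.73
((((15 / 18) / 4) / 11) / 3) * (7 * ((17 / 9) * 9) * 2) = 595 / 396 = 1.50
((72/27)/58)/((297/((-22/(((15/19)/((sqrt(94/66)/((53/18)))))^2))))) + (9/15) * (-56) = -33.60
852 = 852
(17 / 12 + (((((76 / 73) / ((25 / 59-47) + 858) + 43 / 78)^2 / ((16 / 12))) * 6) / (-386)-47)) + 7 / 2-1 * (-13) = -15449884340193227935 / 531163105497835824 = -29.09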